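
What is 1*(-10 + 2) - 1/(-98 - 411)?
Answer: -4071/509 ≈ -7.9980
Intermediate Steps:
1*(-10 + 2) - 1/(-98 - 411) = 1*(-8) - 1/(-509) = -8 - 1*(-1/509) = -8 + 1/509 = -4071/509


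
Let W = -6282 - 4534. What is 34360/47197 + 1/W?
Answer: 371590563/510482752 ≈ 0.72792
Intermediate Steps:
W = -10816
34360/47197 + 1/W = 34360/47197 + 1/(-10816) = 34360*(1/47197) - 1/10816 = 34360/47197 - 1/10816 = 371590563/510482752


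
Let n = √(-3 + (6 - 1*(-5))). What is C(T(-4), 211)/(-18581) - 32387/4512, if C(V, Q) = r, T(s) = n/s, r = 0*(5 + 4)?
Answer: -32387/4512 ≈ -7.1780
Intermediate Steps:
n = 2*√2 (n = √(-3 + (6 + 5)) = √(-3 + 11) = √8 = 2*√2 ≈ 2.8284)
r = 0 (r = 0*9 = 0)
T(s) = 2*√2/s (T(s) = (2*√2)/s = 2*√2/s)
C(V, Q) = 0
C(T(-4), 211)/(-18581) - 32387/4512 = 0/(-18581) - 32387/4512 = 0*(-1/18581) - 32387*1/4512 = 0 - 32387/4512 = -32387/4512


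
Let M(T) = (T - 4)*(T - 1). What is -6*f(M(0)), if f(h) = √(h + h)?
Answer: -12*√2 ≈ -16.971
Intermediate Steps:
M(T) = (-1 + T)*(-4 + T) (M(T) = (-4 + T)*(-1 + T) = (-1 + T)*(-4 + T))
f(h) = √2*√h (f(h) = √(2*h) = √2*√h)
-6*f(M(0)) = -6*√2*√(4 + 0² - 5*0) = -6*√2*√(4 + 0 + 0) = -6*√2*√4 = -6*√2*2 = -12*√2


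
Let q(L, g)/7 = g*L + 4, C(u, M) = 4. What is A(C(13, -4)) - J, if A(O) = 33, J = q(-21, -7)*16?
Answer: -16879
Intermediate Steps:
q(L, g) = 28 + 7*L*g (q(L, g) = 7*(g*L + 4) = 7*(L*g + 4) = 7*(4 + L*g) = 28 + 7*L*g)
J = 16912 (J = (28 + 7*(-21)*(-7))*16 = (28 + 1029)*16 = 1057*16 = 16912)
A(C(13, -4)) - J = 33 - 1*16912 = 33 - 16912 = -16879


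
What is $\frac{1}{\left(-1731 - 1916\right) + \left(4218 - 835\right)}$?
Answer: $- \frac{1}{264} \approx -0.0037879$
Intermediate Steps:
$\frac{1}{\left(-1731 - 1916\right) + \left(4218 - 835\right)} = \frac{1}{-3647 + 3383} = \frac{1}{-264} = - \frac{1}{264}$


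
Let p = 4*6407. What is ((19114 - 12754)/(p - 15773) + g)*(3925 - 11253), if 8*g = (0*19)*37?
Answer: -3107072/657 ≈ -4729.2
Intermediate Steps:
p = 25628
g = 0 (g = ((0*19)*37)/8 = (0*37)/8 = (1/8)*0 = 0)
((19114 - 12754)/(p - 15773) + g)*(3925 - 11253) = ((19114 - 12754)/(25628 - 15773) + 0)*(3925 - 11253) = (6360/9855 + 0)*(-7328) = (6360*(1/9855) + 0)*(-7328) = (424/657 + 0)*(-7328) = (424/657)*(-7328) = -3107072/657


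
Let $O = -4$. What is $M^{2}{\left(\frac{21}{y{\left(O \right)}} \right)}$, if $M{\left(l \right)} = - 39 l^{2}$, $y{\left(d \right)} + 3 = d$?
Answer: $123201$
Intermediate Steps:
$y{\left(d \right)} = -3 + d$
$M^{2}{\left(\frac{21}{y{\left(O \right)}} \right)} = \left(- 39 \left(\frac{21}{-3 - 4}\right)^{2}\right)^{2} = \left(- 39 \left(\frac{21}{-7}\right)^{2}\right)^{2} = \left(- 39 \left(21 \left(- \frac{1}{7}\right)\right)^{2}\right)^{2} = \left(- 39 \left(-3\right)^{2}\right)^{2} = \left(\left(-39\right) 9\right)^{2} = \left(-351\right)^{2} = 123201$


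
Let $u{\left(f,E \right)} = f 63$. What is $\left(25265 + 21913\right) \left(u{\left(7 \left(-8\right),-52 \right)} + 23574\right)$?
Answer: $945730188$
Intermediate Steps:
$u{\left(f,E \right)} = 63 f$
$\left(25265 + 21913\right) \left(u{\left(7 \left(-8\right),-52 \right)} + 23574\right) = \left(25265 + 21913\right) \left(63 \cdot 7 \left(-8\right) + 23574\right) = 47178 \left(63 \left(-56\right) + 23574\right) = 47178 \left(-3528 + 23574\right) = 47178 \cdot 20046 = 945730188$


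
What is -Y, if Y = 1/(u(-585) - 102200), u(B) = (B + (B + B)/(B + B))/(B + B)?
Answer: 585/59786708 ≈ 9.7848e-6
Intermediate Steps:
u(B) = (1 + B)/(2*B) (u(B) = (B + (2*B)/((2*B)))/((2*B)) = (B + (2*B)*(1/(2*B)))*(1/(2*B)) = (B + 1)*(1/(2*B)) = (1 + B)*(1/(2*B)) = (1 + B)/(2*B))
Y = -585/59786708 (Y = 1/((½)*(1 - 585)/(-585) - 102200) = 1/((½)*(-1/585)*(-584) - 102200) = 1/(292/585 - 102200) = 1/(-59786708/585) = -585/59786708 ≈ -9.7848e-6)
-Y = -1*(-585/59786708) = 585/59786708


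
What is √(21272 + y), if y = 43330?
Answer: 3*√7178 ≈ 254.17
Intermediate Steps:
√(21272 + y) = √(21272 + 43330) = √64602 = 3*√7178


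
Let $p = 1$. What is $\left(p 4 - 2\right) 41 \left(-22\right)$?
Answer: $-1804$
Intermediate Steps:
$\left(p 4 - 2\right) 41 \left(-22\right) = \left(1 \cdot 4 - 2\right) 41 \left(-22\right) = \left(4 - 2\right) 41 \left(-22\right) = 2 \cdot 41 \left(-22\right) = 82 \left(-22\right) = -1804$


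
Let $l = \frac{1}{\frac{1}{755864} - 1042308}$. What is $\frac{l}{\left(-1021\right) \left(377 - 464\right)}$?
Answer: $- \frac{755864}{69981738520597797} \approx -1.0801 \cdot 10^{-11}$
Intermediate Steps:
$l = - \frac{755864}{787843094111}$ ($l = \frac{1}{\frac{1}{755864} - 1042308} = \frac{1}{- \frac{787843094111}{755864}} = - \frac{755864}{787843094111} \approx -9.5941 \cdot 10^{-7}$)
$\frac{l}{\left(-1021\right) \left(377 - 464\right)} = - \frac{755864}{787843094111 \left(- 1021 \left(377 - 464\right)\right)} = - \frac{755864}{787843094111 \left(\left(-1021\right) \left(-87\right)\right)} = - \frac{755864}{787843094111 \cdot 88827} = \left(- \frac{755864}{787843094111}\right) \frac{1}{88827} = - \frac{755864}{69981738520597797}$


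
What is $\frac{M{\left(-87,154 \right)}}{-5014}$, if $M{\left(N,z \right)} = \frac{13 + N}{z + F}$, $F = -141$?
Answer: $\frac{37}{32591} \approx 0.0011353$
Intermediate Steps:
$M{\left(N,z \right)} = \frac{13 + N}{-141 + z}$ ($M{\left(N,z \right)} = \frac{13 + N}{z - 141} = \frac{13 + N}{-141 + z}$)
$\frac{M{\left(-87,154 \right)}}{-5014} = \frac{\frac{1}{-141 + 154} \left(13 - 87\right)}{-5014} = \frac{1}{13} \left(-74\right) \left(- \frac{1}{5014}\right) = \left(- \frac{74}{13}\right) \left(- \frac{1}{5014}\right) = \frac{37}{32591}$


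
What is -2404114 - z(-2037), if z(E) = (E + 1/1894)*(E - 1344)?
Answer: -17597550253/1894 ≈ -9.2912e+6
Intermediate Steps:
z(E) = (-1344 + E)*(1/1894 + E) (z(E) = (E + 1/1894)*(-1344 + E) = (1/1894 + E)*(-1344 + E) = (-1344 + E)*(1/1894 + E))
-2404114 - z(-2037) = -2404114 - (-672/947 + (-2037)**2 - 2545535/1894*(-2037)) = -2404114 - (-672/947 + 4149369 + 5185254795/1894) = -2404114 - 1*13044158337/1894 = -2404114 - 13044158337/1894 = -17597550253/1894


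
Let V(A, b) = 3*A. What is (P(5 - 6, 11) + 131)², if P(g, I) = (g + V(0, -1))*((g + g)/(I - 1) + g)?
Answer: 436921/25 ≈ 17477.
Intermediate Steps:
P(g, I) = g*(g + 2*g/(-1 + I)) (P(g, I) = (g + 3*0)*((g + g)/(I - 1) + g) = (g + 0)*((2*g)/(-1 + I) + g) = g*(2*g/(-1 + I) + g) = g*(g + 2*g/(-1 + I)))
(P(5 - 6, 11) + 131)² = ((5 - 6)²*(1 + 11)/(-1 + 11) + 131)² = ((-1)²*12/10 + 131)² = (1*(⅒)*12 + 131)² = (6/5 + 131)² = (661/5)² = 436921/25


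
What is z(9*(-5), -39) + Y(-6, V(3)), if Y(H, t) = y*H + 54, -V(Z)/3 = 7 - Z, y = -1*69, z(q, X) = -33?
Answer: 435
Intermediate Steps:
y = -69
V(Z) = -21 + 3*Z (V(Z) = -3*(7 - Z) = -21 + 3*Z)
Y(H, t) = 54 - 69*H (Y(H, t) = -69*H + 54 = 54 - 69*H)
z(9*(-5), -39) + Y(-6, V(3)) = -33 + (54 - 69*(-6)) = -33 + (54 + 414) = -33 + 468 = 435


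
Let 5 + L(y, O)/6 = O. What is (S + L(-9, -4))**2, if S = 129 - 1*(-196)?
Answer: 73441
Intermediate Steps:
S = 325 (S = 129 + 196 = 325)
L(y, O) = -30 + 6*O
(S + L(-9, -4))**2 = (325 + (-30 + 6*(-4)))**2 = (325 + (-30 - 24))**2 = (325 - 54)**2 = 271**2 = 73441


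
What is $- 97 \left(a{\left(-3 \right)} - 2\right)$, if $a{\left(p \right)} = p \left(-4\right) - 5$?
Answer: $-485$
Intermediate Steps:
$a{\left(p \right)} = -5 - 4 p$ ($a{\left(p \right)} = - 4 p - 5 = -5 - 4 p$)
$- 97 \left(a{\left(-3 \right)} - 2\right) = - 97 \left(\left(-5 - -12\right) - 2\right) = - 97 \left(\left(-5 + 12\right) - 2\right) = - 97 \left(7 - 2\right) = \left(-97\right) 5 = -485$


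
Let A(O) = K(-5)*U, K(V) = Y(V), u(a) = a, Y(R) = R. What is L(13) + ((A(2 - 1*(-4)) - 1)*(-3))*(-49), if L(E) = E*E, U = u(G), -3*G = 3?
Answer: 757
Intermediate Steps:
G = -1 (G = -1/3*3 = -1)
K(V) = V
U = -1
L(E) = E**2
A(O) = 5 (A(O) = -5*(-1) = 5)
L(13) + ((A(2 - 1*(-4)) - 1)*(-3))*(-49) = 13**2 + ((5 - 1)*(-3))*(-49) = 169 + (4*(-3))*(-49) = 169 - 12*(-49) = 169 + 588 = 757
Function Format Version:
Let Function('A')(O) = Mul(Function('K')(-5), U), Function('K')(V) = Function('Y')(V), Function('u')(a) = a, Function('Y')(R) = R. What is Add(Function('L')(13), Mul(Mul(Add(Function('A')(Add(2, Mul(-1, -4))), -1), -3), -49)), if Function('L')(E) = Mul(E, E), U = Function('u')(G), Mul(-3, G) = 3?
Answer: 757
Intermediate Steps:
G = -1 (G = Mul(Rational(-1, 3), 3) = -1)
Function('K')(V) = V
U = -1
Function('L')(E) = Pow(E, 2)
Function('A')(O) = 5 (Function('A')(O) = Mul(-5, -1) = 5)
Add(Function('L')(13), Mul(Mul(Add(Function('A')(Add(2, Mul(-1, -4))), -1), -3), -49)) = Add(Pow(13, 2), Mul(Mul(Add(5, -1), -3), -49)) = Add(169, Mul(Mul(4, -3), -49)) = Add(169, Mul(-12, -49)) = Add(169, 588) = 757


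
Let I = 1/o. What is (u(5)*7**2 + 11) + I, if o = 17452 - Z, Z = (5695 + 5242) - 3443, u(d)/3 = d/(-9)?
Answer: -2111093/29874 ≈ -70.667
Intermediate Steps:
u(d) = -d/3 (u(d) = 3*(d/(-9)) = 3*(d*(-1/9)) = 3*(-d/9) = -d/3)
Z = 7494 (Z = 10937 - 3443 = 7494)
o = 9958 (o = 17452 - 1*7494 = 17452 - 7494 = 9958)
I = 1/9958 ≈ 0.00010042
(u(5)*7**2 + 11) + I = (-1/3*5*7**2 + 11) + 1/9958 = (-5/3*49 + 11) + 1/9958 = (-245/3 + 11) + 1/9958 = -212/3 + 1/9958 = -2111093/29874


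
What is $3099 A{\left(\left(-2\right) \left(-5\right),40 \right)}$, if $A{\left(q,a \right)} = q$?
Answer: $30990$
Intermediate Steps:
$3099 A{\left(\left(-2\right) \left(-5\right),40 \right)} = 3099 \left(\left(-2\right) \left(-5\right)\right) = 3099 \cdot 10 = 30990$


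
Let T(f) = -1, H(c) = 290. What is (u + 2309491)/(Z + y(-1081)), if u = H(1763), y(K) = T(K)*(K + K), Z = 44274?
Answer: 2309781/46436 ≈ 49.741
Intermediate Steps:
y(K) = -2*K (y(K) = -(K + K) = -2*K)
u = 290
(u + 2309491)/(Z + y(-1081)) = (290 + 2309491)/(44274 - 2*(-1081)) = 2309781/(44274 + 2162) = 2309781/46436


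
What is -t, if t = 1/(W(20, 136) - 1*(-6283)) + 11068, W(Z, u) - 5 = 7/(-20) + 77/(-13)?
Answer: -18076800192/1633249 ≈ -11068.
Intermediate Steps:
W(Z, u) = -331/260 (W(Z, u) = 5 + (7/(-20) + 77/(-13)) = 5 + (7*(-1/20) + 77*(-1/13)) = 5 + (-7/20 - 77/13) = 5 - 1631/260 = -331/260)
t = 18076800192/1633249 (t = 1/(-331/260 - 1*(-6283)) + 11068 = 1/(-331/260 + 6283) + 11068 = 1/(1633249/260) + 11068 = 260/1633249 + 11068 = 18076800192/1633249 ≈ 11068.)
-t = -1*18076800192/1633249 = -18076800192/1633249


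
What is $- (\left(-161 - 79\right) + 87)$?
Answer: $153$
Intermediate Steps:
$- (\left(-161 - 79\right) + 87) = - (-240 + 87) = \left(-1\right) \left(-153\right) = 153$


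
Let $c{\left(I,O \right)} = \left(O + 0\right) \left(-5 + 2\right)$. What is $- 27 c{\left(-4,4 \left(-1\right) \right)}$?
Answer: $-324$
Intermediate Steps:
$c{\left(I,O \right)} = - 3 O$ ($c{\left(I,O \right)} = O \left(-3\right) = - 3 O$)
$- 27 c{\left(-4,4 \left(-1\right) \right)} = - 27 \left(- 3 \cdot 4 \left(-1\right)\right) = - 27 \left(\left(-3\right) \left(-4\right)\right) = \left(-27\right) 12 = -324$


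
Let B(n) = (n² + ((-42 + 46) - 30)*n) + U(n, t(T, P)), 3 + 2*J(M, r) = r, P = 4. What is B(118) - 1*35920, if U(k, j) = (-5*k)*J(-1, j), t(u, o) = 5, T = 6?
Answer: -25654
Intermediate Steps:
J(M, r) = -3/2 + r/2
U(k, j) = -5*k*(-3/2 + j/2) (U(k, j) = (-5*k)*(-3/2 + j/2) = -5*k*(-3/2 + j/2))
B(n) = n² - 31*n (B(n) = (n² + ((-42 + 46) - 30)*n) + 5*n*(3 - 1*5)/2 = (n² + (4 - 30)*n) + 5*n*(3 - 5)/2 = (n² - 26*n) + (5/2)*n*(-2) = (n² - 26*n) - 5*n = n² - 31*n)
B(118) - 1*35920 = 118*(-31 + 118) - 1*35920 = 118*87 - 35920 = 10266 - 35920 = -25654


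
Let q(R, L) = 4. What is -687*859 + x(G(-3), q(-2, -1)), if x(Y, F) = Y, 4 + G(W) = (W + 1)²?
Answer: -590133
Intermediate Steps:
G(W) = -4 + (1 + W)² (G(W) = -4 + (W + 1)² = -4 + (1 + W)²)
-687*859 + x(G(-3), q(-2, -1)) = -687*859 + (-4 + (1 - 3)²) = -590133 + (-4 + (-2)²) = -590133 + (-4 + 4) = -590133 + 0 = -590133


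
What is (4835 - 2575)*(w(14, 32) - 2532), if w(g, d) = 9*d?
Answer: -5071440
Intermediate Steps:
(4835 - 2575)*(w(14, 32) - 2532) = (4835 - 2575)*(9*32 - 2532) = 2260*(288 - 2532) = 2260*(-2244) = -5071440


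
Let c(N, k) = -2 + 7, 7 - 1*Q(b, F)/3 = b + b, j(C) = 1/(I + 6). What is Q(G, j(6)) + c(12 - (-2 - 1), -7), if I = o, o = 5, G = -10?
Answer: 86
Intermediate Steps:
I = 5
j(C) = 1/11 (j(C) = 1/(5 + 6) = 1/11)
Q(b, F) = 21 - 6*b (Q(b, F) = 21 - 3*(b + b) = 21 - 6*b)
c(N, k) = 5
Q(G, j(6)) + c(12 - (-2 - 1), -7) = (21 - 6*(-10)) + 5 = (21 + 60) + 5 = 81 + 5 = 86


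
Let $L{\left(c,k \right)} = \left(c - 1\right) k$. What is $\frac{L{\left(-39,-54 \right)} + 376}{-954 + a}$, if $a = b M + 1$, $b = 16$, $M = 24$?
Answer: $- \frac{2536}{569} \approx -4.4569$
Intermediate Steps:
$a = 385$ ($a = 16 \cdot 24 + 1 = 384 + 1 = 385$)
$L{\left(c,k \right)} = k \left(-1 + c\right)$ ($L{\left(c,k \right)} = \left(-1 + c\right) k = k \left(-1 + c\right)$)
$\frac{L{\left(-39,-54 \right)} + 376}{-954 + a} = \frac{- 54 \left(-1 - 39\right) + 376}{-954 + 385} = \frac{\left(-54\right) \left(-40\right) + 376}{-569} = \left(2160 + 376\right) \left(- \frac{1}{569}\right) = 2536 \left(- \frac{1}{569}\right) = - \frac{2536}{569}$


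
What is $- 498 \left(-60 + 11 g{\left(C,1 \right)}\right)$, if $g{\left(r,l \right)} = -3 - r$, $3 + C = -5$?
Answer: $2490$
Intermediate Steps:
$C = -8$ ($C = -3 - 5 = -8$)
$- 498 \left(-60 + 11 g{\left(C,1 \right)}\right) = - 498 \left(-60 + 11 \left(-3 - -8\right)\right) = - 498 \left(-60 + 11 \left(-3 + 8\right)\right) = - 498 \left(-60 + 11 \cdot 5\right) = - 498 \left(-60 + 55\right) = \left(-498\right) \left(-5\right) = 2490$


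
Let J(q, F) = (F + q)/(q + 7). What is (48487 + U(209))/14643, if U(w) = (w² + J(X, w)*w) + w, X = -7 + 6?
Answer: 298867/43929 ≈ 6.8034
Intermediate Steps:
X = -1
J(q, F) = (F + q)/(7 + q)
U(w) = w + w² + w*(-⅙ + w/6) (U(w) = (w² + ((w - 1)/(7 - 1))*w) + w = (w² + ((-1 + w)/6)*w) + w = (w² + (-⅙ + w/6)*w) + w = (w² + w*(-⅙ + w/6)) + w = w + w² + w*(-⅙ + w/6))
(48487 + U(209))/14643 = (48487 + (⅙)*209*(5 + 7*209))/14643 = (48487 + (⅙)*209*(5 + 1463))*(1/14643) = (48487 + (⅙)*209*1468)*(1/14643) = (48487 + 153406/3)*(1/14643) = (298867/3)*(1/14643) = 298867/43929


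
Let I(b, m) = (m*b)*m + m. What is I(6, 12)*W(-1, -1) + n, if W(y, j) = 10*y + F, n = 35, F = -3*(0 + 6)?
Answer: -24493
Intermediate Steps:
F = -18 (F = -3*6 = -18)
I(b, m) = m + b*m² (I(b, m) = (b*m)*m + m = b*m² + m = m + b*m²)
W(y, j) = -18 + 10*y (W(y, j) = 10*y - 18 = -18 + 10*y)
I(6, 12)*W(-1, -1) + n = (12*(1 + 6*12))*(-18 + 10*(-1)) + 35 = (12*(1 + 72))*(-18 - 10) + 35 = (12*73)*(-28) + 35 = 876*(-28) + 35 = -24528 + 35 = -24493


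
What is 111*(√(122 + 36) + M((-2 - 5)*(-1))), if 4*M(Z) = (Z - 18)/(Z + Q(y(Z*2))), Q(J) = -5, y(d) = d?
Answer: -1221/8 + 111*√158 ≈ 1242.6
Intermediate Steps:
M(Z) = (-18 + Z)/(4*(-5 + Z)) (M(Z) = ((Z - 18)/(Z - 5))/4 = ((-18 + Z)/(-5 + Z))/4 = (-18 + Z)/(4*(-5 + Z)))
111*(√(122 + 36) + M((-2 - 5)*(-1))) = 111*(√(122 + 36) + (-18 + (-2 - 5)*(-1))/(4*(-5 + (-2 - 5)*(-1)))) = 111*(√158 + (-18 - 7*(-1))/(4*(-5 - 7*(-1)))) = 111*(√158 + (-18 + 7)/(4*(-5 + 7))) = 111*(√158 + (¼)*(-11)/2) = 111*(√158 + (¼)*(½)*(-11)) = 111*(√158 - 11/8) = 111*(-11/8 + √158) = -1221/8 + 111*√158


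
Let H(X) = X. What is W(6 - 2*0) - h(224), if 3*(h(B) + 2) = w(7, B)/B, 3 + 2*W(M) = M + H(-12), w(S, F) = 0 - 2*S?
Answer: -119/48 ≈ -2.4792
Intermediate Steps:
w(S, F) = -2*S
W(M) = -15/2 + M/2 (W(M) = -3/2 + (M - 12)/2 = -3/2 + (-12 + M)/2 = -3/2 + (-6 + M/2) = -15/2 + M/2)
h(B) = -2 - 14/(3*B) (h(B) = -2 + ((-2*7)/B)/3 = -2 + (-14/B)/3 = -2 - 14/(3*B))
W(6 - 2*0) - h(224) = (-15/2 + (6 - 2*0)/2) - (-2 - 14/3/224) = (-15/2 + (6 + 0)/2) - (-2 - 14/3*1/224) = (-15/2 + (½)*6) - (-2 - 1/48) = (-15/2 + 3) - 1*(-97/48) = -9/2 + 97/48 = -119/48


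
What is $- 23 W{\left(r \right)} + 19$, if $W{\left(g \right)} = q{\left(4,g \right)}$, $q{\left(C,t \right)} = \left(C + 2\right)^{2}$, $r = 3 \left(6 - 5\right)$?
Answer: $-809$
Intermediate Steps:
$r = 3$ ($r = 3 \cdot 1 = 3$)
$q{\left(C,t \right)} = \left(2 + C\right)^{2}$
$W{\left(g \right)} = 36$ ($W{\left(g \right)} = \left(2 + 4\right)^{2} = 6^{2} = 36$)
$- 23 W{\left(r \right)} + 19 = \left(-23\right) 36 + 19 = -828 + 19 = -809$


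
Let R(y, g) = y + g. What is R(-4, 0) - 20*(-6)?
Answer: 116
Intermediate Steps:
R(y, g) = g + y
R(-4, 0) - 20*(-6) = (0 - 4) - 20*(-6) = -4 + 120 = 116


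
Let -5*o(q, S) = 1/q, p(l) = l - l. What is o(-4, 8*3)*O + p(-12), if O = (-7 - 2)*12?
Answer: -27/5 ≈ -5.4000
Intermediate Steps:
O = -108 (O = -9*12 = -108)
p(l) = 0
o(q, S) = -1/(5*q)
o(-4, 8*3)*O + p(-12) = -⅕/(-4)*(-108) + 0 = -⅕*(-¼)*(-108) + 0 = (1/20)*(-108) + 0 = -27/5 + 0 = -27/5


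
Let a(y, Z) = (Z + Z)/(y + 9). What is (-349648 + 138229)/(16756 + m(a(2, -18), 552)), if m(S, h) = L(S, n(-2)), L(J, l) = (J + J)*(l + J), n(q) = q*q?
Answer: -25581699/2026900 ≈ -12.621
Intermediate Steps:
a(y, Z) = 2*Z/(9 + y) (a(y, Z) = (2*Z)/(9 + y) = 2*Z/(9 + y))
n(q) = q²
L(J, l) = 2*J*(J + l) (L(J, l) = (2*J)*(J + l) = 2*J*(J + l))
m(S, h) = 2*S*(4 + S) (m(S, h) = 2*S*(S + (-2)²) = 2*S*(S + 4) = 2*S*(4 + S))
(-349648 + 138229)/(16756 + m(a(2, -18), 552)) = (-349648 + 138229)/(16756 + 2*(2*(-18)/(9 + 2))*(4 + 2*(-18)/(9 + 2))) = -211419/(16756 + 2*(2*(-18)/11)*(4 + 2*(-18)/11)) = -211419/(16756 + 2*(2*(-18)*(1/11))*(4 + 2*(-18)*(1/11))) = -211419/(16756 + 2*(-36/11)*(4 - 36/11)) = -211419/(16756 + 2*(-36/11)*(8/11)) = -211419/(16756 - 576/121) = -211419/2026900/121 = -211419*121/2026900 = -25581699/2026900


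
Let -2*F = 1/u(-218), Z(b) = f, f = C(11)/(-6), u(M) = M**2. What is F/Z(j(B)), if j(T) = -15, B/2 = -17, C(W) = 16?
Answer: 3/760384 ≈ 3.9454e-6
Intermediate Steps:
B = -34 (B = 2*(-17) = -34)
f = -8/3 (f = 16/(-6) = 16*(-1/6) = -8/3 ≈ -2.6667)
Z(b) = -8/3
F = -1/95048 (F = -1/(2*((-218)**2)) = -1/2/47524 = -1/2*1/47524 = -1/95048 ≈ -1.0521e-5)
F/Z(j(B)) = -1/(95048*(-8/3)) = -1/95048*(-3/8) = 3/760384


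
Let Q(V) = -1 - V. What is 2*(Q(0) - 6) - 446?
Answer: -460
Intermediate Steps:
2*(Q(0) - 6) - 446 = 2*((-1 - 1*0) - 6) - 446 = 2*((-1 + 0) - 6) - 446 = 2*(-1 - 6) - 446 = 2*(-7) - 446 = -14 - 446 = -460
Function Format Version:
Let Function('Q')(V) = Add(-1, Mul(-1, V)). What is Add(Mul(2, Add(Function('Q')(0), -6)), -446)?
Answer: -460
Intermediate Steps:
Add(Mul(2, Add(Function('Q')(0), -6)), -446) = Add(Mul(2, Add(Add(-1, Mul(-1, 0)), -6)), -446) = Add(Mul(2, Add(Add(-1, 0), -6)), -446) = Add(Mul(2, Add(-1, -6)), -446) = Add(Mul(2, -7), -446) = Add(-14, -446) = -460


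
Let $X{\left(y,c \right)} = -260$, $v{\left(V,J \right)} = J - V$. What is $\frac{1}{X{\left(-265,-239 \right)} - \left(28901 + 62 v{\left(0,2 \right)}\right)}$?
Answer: $- \frac{1}{29285} \approx -3.4147 \cdot 10^{-5}$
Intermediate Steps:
$\frac{1}{X{\left(-265,-239 \right)} - \left(28901 + 62 v{\left(0,2 \right)}\right)} = \frac{1}{-260 - \left(28901 + 62 \left(2 - 0\right)\right)} = \frac{1}{-260 - \left(28901 + 62 \left(2 + 0\right)\right)} = \frac{1}{-260 - 29025} = \frac{1}{-29285} = - \frac{1}{29285}$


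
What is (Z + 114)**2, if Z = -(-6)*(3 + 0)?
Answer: 17424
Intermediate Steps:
Z = 18 (Z = -(-6)*3 = -1*(-18) = 18)
(Z + 114)**2 = (18 + 114)**2 = 132**2 = 17424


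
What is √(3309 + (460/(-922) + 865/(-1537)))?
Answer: √1660760420904766/708557 ≈ 57.515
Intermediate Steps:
√(3309 + (460/(-922) + 865/(-1537))) = √(3309 + (460*(-1/922) + 865*(-1/1537))) = √(3309 + (-230/461 - 865/1537)) = √(3309 - 752275/708557) = √(2343862838/708557) = √1660760420904766/708557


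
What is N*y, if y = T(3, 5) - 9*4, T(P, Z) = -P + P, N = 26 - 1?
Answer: -900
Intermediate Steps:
N = 25
T(P, Z) = 0
y = -36 (y = 0 - 9*4 = 0 - 36 = -36)
N*y = 25*(-36) = -900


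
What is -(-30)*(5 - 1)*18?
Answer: 2160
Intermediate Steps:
-(-30)*(5 - 1)*18 = -(-30)*4*18 = -15*(-8)*18 = 120*18 = 2160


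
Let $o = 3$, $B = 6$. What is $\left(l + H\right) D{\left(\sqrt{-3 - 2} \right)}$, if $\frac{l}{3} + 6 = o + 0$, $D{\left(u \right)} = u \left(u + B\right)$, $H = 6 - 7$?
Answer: $50 - 60 i \sqrt{5} \approx 50.0 - 134.16 i$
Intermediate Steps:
$H = -1$ ($H = 6 - 7 = -1$)
$D{\left(u \right)} = u \left(6 + u\right)$ ($D{\left(u \right)} = u \left(u + 6\right) = u \left(6 + u\right)$)
$l = -9$ ($l = -18 + 3 \left(3 + 0\right) = -18 + 3 \cdot 3 = -18 + 9 = -9$)
$\left(l + H\right) D{\left(\sqrt{-3 - 2} \right)} = \left(-9 - 1\right) \sqrt{-3 - 2} \left(6 + \sqrt{-3 - 2}\right) = - 10 \sqrt{-5} \left(6 + \sqrt{-5}\right) = - 10 i \sqrt{5} \left(6 + i \sqrt{5}\right)$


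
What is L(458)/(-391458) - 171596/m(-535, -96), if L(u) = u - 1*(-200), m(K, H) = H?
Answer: 932952275/521944 ≈ 1787.5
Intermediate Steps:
L(u) = 200 + u (L(u) = u + 200 = 200 + u)
L(458)/(-391458) - 171596/m(-535, -96) = (200 + 458)/(-391458) - 171596/(-96) = 658*(-1/391458) - 171596*(-1/96) = -329/195729 + 42899/24 = 932952275/521944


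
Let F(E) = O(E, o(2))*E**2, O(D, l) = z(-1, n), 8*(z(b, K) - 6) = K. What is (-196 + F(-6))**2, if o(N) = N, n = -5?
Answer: 25/4 ≈ 6.2500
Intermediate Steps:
z(b, K) = 6 + K/8
O(D, l) = 43/8 (O(D, l) = 6 + (1/8)*(-5) = 6 - 5/8 = 43/8)
F(E) = 43*E**2/8
(-196 + F(-6))**2 = (-196 + (43/8)*(-6)**2)**2 = (-196 + (43/8)*36)**2 = (-196 + 387/2)**2 = (-5/2)**2 = 25/4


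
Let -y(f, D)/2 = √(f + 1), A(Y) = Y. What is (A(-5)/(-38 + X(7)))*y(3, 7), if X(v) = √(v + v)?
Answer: -76/143 - 2*√14/143 ≈ -0.58380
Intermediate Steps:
X(v) = √2*√v (X(v) = √(2*v) = √2*√v)
y(f, D) = -2*√(1 + f) (y(f, D) = -2*√(f + 1) = -2*√(1 + f))
(A(-5)/(-38 + X(7)))*y(3, 7) = (-5/(-38 + √2*√7))*(-2*√(1 + 3)) = (-5/(-38 + √14))*(-2*√4) = (-5/(-38 + √14))*(-2*2) = -5/(-38 + √14)*(-4) = 20/(-38 + √14)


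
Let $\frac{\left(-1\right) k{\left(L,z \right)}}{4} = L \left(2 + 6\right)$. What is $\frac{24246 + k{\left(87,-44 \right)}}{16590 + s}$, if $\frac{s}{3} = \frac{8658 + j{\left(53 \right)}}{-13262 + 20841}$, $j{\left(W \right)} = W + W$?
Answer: $\frac{3872869}{2994331} \approx 1.2934$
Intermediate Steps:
$j{\left(W \right)} = 2 W$
$k{\left(L,z \right)} = - 32 L$ ($k{\left(L,z \right)} = - 4 L \left(2 + 6\right) = - 4 L 8 = - 4 \cdot 8 L = - 32 L$)
$s = \frac{26292}{7579}$ ($s = 3 \frac{8658 + 2 \cdot 53}{-13262 + 20841} = 3 \frac{8658 + 106}{7579} = 3 \cdot 8764 \cdot \frac{1}{7579} = 3 \cdot \frac{8764}{7579} = \frac{26292}{7579} \approx 3.4691$)
$\frac{24246 + k{\left(87,-44 \right)}}{16590 + s} = \frac{24246 - 2784}{16590 + \frac{26292}{7579}} = \frac{24246 - 2784}{\frac{125761902}{7579}} = 21462 \cdot \frac{7579}{125761902} = \frac{3872869}{2994331}$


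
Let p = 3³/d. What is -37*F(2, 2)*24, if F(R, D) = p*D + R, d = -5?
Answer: 39072/5 ≈ 7814.4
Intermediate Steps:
p = -27/5 (p = 3³/(-5) = 27*(-⅕) = -27/5 ≈ -5.4000)
F(R, D) = R - 27*D/5 (F(R, D) = -27*D/5 + R = R - 27*D/5)
-37*F(2, 2)*24 = -37*(2 - 27/5*2)*24 = -37*(2 - 54/5)*24 = -37*(-44/5)*24 = (1628/5)*24 = 39072/5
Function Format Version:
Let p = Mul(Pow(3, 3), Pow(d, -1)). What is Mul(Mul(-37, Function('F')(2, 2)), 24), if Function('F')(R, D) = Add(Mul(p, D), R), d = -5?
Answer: Rational(39072, 5) ≈ 7814.4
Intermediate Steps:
p = Rational(-27, 5) (p = Mul(Pow(3, 3), Pow(-5, -1)) = Mul(27, Rational(-1, 5)) = Rational(-27, 5) ≈ -5.4000)
Function('F')(R, D) = Add(R, Mul(Rational(-27, 5), D)) (Function('F')(R, D) = Add(Mul(Rational(-27, 5), D), R) = Add(R, Mul(Rational(-27, 5), D)))
Mul(Mul(-37, Function('F')(2, 2)), 24) = Mul(Mul(-37, Add(2, Mul(Rational(-27, 5), 2))), 24) = Mul(Mul(-37, Add(2, Rational(-54, 5))), 24) = Mul(Mul(-37, Rational(-44, 5)), 24) = Mul(Rational(1628, 5), 24) = Rational(39072, 5)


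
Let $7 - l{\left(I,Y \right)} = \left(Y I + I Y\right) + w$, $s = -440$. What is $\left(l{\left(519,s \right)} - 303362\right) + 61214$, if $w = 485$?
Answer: $214094$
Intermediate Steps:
$l{\left(I,Y \right)} = -478 - 2 I Y$ ($l{\left(I,Y \right)} = 7 - \left(\left(Y I + I Y\right) + 485\right) = 7 - \left(\left(I Y + I Y\right) + 485\right) = 7 - \left(2 I Y + 485\right) = 7 - \left(485 + 2 I Y\right) = -478 - 2 I Y$)
$\left(l{\left(519,s \right)} - 303362\right) + 61214 = \left(\left(-478 - 1038 \left(-440\right)\right) - 303362\right) + 61214 = \left(\left(-478 + 456720\right) - 303362\right) + 61214 = \left(456242 - 303362\right) + 61214 = 152880 + 61214 = 214094$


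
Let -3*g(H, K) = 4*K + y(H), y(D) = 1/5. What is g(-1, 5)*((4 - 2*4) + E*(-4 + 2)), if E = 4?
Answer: 404/5 ≈ 80.800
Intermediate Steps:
y(D) = ⅕
g(H, K) = -1/15 - 4*K/3 (g(H, K) = -(4*K + ⅕)/3 = -(⅕ + 4*K)/3 = -1/15 - 4*K/3)
g(-1, 5)*((4 - 2*4) + E*(-4 + 2)) = (-1/15 - 4/3*5)*((4 - 2*4) + 4*(-4 + 2)) = (-1/15 - 20/3)*((4 - 8) + 4*(-2)) = -101*(-4 - 8)/15 = -101/15*(-12) = 404/5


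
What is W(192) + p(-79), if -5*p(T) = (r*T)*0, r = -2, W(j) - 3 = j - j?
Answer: 3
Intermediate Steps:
W(j) = 3 (W(j) = 3 + (j - j) = 3 + 0 = 3)
p(T) = 0 (p(T) = -(-2*T)*0/5 = -1/5*0 = 0)
W(192) + p(-79) = 3 + 0 = 3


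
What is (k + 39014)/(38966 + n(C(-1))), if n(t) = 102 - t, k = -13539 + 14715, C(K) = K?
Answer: 40190/39069 ≈ 1.0287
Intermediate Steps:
k = 1176
(k + 39014)/(38966 + n(C(-1))) = (1176 + 39014)/(38966 + (102 - 1*(-1))) = 40190/(38966 + (102 + 1)) = 40190/(38966 + 103) = 40190/39069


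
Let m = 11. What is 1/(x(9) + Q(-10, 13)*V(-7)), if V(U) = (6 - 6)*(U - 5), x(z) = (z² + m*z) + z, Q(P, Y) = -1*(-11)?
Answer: 1/189 ≈ 0.0052910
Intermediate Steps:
Q(P, Y) = 11
x(z) = z² + 12*z (x(z) = (z² + 11*z) + z = z² + 12*z)
V(U) = 0 (V(U) = 0*(-5 + U) = 0)
1/(x(9) + Q(-10, 13)*V(-7)) = 1/(9*(12 + 9) + 11*0) = 1/(9*21 + 0) = 1/(189 + 0) = 1/189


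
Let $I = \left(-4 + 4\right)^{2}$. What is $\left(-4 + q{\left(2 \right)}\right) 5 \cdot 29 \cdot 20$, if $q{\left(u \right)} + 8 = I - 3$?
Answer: $-43500$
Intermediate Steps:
$I = 0$ ($I = 0^{2} = 0$)
$q{\left(u \right)} = -11$ ($q{\left(u \right)} = -8 + \left(0 - 3\right) = -8 - 3 = -11$)
$\left(-4 + q{\left(2 \right)}\right) 5 \cdot 29 \cdot 20 = \left(-4 - 11\right) 5 \cdot 29 \cdot 20 = \left(-15\right) 5 \cdot 29 \cdot 20 = \left(-75\right) 29 \cdot 20 = \left(-2175\right) 20 = -43500$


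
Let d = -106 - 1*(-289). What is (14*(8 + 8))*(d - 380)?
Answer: -44128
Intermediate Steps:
d = 183 (d = -106 + 289 = 183)
(14*(8 + 8))*(d - 380) = (14*(8 + 8))*(183 - 380) = (14*16)*(-197) = 224*(-197) = -44128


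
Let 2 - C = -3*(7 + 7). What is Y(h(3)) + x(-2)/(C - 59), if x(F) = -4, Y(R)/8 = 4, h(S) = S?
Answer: 484/15 ≈ 32.267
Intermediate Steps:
Y(R) = 32 (Y(R) = 8*4 = 32)
C = 44 (C = 2 - (-3)*(7 + 7) = 2 - (-3)*14 = 2 - 1*(-42) = 2 + 42 = 44)
Y(h(3)) + x(-2)/(C - 59) = 32 - 4/(44 - 59) = 32 - 4/(-15) = 32 - 4*(-1/15) = 32 + 4/15 = 484/15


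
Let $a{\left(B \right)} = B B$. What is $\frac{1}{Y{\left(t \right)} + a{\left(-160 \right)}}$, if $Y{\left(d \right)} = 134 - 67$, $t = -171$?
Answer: $\frac{1}{25667} \approx 3.8961 \cdot 10^{-5}$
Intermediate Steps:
$a{\left(B \right)} = B^{2}$
$Y{\left(d \right)} = 67$
$\frac{1}{Y{\left(t \right)} + a{\left(-160 \right)}} = \frac{1}{67 + \left(-160\right)^{2}} = \frac{1}{67 + 25600} = \frac{1}{25667}$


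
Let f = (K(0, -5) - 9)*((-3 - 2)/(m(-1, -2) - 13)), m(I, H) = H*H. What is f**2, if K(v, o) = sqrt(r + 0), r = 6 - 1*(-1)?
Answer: 2200/81 - 50*sqrt(7)/9 ≈ 12.462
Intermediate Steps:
r = 7 (r = 6 + 1 = 7)
m(I, H) = H**2
K(v, o) = sqrt(7) (K(v, o) = sqrt(7 + 0) = sqrt(7))
f = -5 + 5*sqrt(7)/9 (f = (sqrt(7) - 9)*((-3 - 2)/((-2)**2 - 13)) = (-9 + sqrt(7))*(-5/(4 - 13)) = (-9 + sqrt(7))*(-5/(-9)) = (-9 + sqrt(7))*(-5*(-1/9)) = (-9 + sqrt(7))*(5/9) = -5 + 5*sqrt(7)/9 ≈ -3.5301)
f**2 = (-5 + 5*sqrt(7)/9)**2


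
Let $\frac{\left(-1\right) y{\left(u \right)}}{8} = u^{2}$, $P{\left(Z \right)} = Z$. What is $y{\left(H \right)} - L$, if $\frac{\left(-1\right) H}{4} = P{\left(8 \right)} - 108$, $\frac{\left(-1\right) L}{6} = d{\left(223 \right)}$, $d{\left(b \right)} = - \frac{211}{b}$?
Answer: $- \frac{285441266}{223} \approx -1.28 \cdot 10^{6}$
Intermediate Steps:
$L = \frac{1266}{223}$ ($L = - 6 \left(- \frac{211}{223}\right) = - 6 \left(\left(-211\right) \frac{1}{223}\right) = \left(-6\right) \left(- \frac{211}{223}\right) = \frac{1266}{223} \approx 5.6771$)
$H = 400$ ($H = - 4 \left(8 - 108\right) = \left(-4\right) \left(-100\right) = 400$)
$y{\left(u \right)} = - 8 u^{2}$
$y{\left(H \right)} - L = - 8 \cdot 400^{2} - \frac{1266}{223} = \left(-8\right) 160000 - \frac{1266}{223} = -1280000 - \frac{1266}{223} = - \frac{285441266}{223}$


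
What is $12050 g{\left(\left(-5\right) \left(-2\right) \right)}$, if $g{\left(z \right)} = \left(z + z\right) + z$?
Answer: $361500$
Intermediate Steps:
$g{\left(z \right)} = 3 z$ ($g{\left(z \right)} = 2 z + z = 3 z$)
$12050 g{\left(\left(-5\right) \left(-2\right) \right)} = 12050 \cdot 3 \left(\left(-5\right) \left(-2\right)\right) = 12050 \cdot 3 \cdot 10 = 12050 \cdot 30 = 361500$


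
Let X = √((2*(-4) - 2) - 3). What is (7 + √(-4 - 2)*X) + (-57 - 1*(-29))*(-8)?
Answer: 231 - √78 ≈ 222.17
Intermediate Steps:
X = I*√13 (X = √((-8 - 2) - 3) = √(-10 - 3) = √(-13) = I*√13 ≈ 3.6056*I)
(7 + √(-4 - 2)*X) + (-57 - 1*(-29))*(-8) = (7 + √(-4 - 2)*(I*√13)) + (-57 - 1*(-29))*(-8) = (7 + √(-6)*(I*√13)) + (-57 + 29)*(-8) = (7 + (I*√6)*(I*√13)) - 28*(-8) = (7 - √78) + 224 = 231 - √78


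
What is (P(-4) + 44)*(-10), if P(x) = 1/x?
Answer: -875/2 ≈ -437.50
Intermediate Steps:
(P(-4) + 44)*(-10) = (1/(-4) + 44)*(-10) = (-¼ + 44)*(-10) = (175/4)*(-10) = -875/2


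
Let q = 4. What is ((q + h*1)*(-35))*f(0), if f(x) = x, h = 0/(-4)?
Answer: 0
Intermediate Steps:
h = 0 (h = 0*(-¼) = 0)
((q + h*1)*(-35))*f(0) = ((4 + 0*1)*(-35))*0 = ((4 + 0)*(-35))*0 = (4*(-35))*0 = -140*0 = 0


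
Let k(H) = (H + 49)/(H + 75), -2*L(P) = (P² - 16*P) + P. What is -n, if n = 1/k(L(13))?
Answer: -44/31 ≈ -1.4194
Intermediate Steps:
L(P) = -P²/2 + 15*P/2 (L(P) = -((P² - 16*P) + P)/2 = -(P² - 15*P)/2 = -P²/2 + 15*P/2)
k(H) = (49 + H)/(75 + H)
n = 44/31 (n = 1/((49 + (½)*13*(15 - 1*13))/(75 + (½)*13*(15 - 1*13))) = 1/((49 + (½)*13*(15 - 13))/(75 + (½)*13*(15 - 13))) = 1/((49 + (½)*13*2)/(75 + (½)*13*2)) = 1/((49 + 13)/(75 + 13)) = 1/(62/88) = 1/((1/88)*62) = 1/(31/44) = 44/31 ≈ 1.4194)
-n = -1*44/31 = -44/31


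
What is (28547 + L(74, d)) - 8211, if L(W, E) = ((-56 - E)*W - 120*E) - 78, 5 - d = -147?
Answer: -13374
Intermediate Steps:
d = 152 (d = 5 - 1*(-147) = 5 + 147 = 152)
L(W, E) = -78 - 120*E + W*(-56 - E) (L(W, E) = (W*(-56 - E) - 120*E) - 78 = (-120*E + W*(-56 - E)) - 78 = -78 - 120*E + W*(-56 - E))
(28547 + L(74, d)) - 8211 = (28547 + (-78 - 120*152 - 56*74 - 1*152*74)) - 8211 = (28547 + (-78 - 18240 - 4144 - 11248)) - 8211 = (28547 - 33710) - 8211 = -5163 - 8211 = -13374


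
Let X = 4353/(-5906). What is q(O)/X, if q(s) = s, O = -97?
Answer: 572882/4353 ≈ 131.61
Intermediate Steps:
X = -4353/5906 (X = 4353*(-1/5906) = -4353/5906 ≈ -0.73705)
q(O)/X = -97/(-4353/5906) = -97*(-5906/4353) = 572882/4353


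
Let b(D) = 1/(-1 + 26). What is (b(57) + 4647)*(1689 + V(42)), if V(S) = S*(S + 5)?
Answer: 425552688/25 ≈ 1.7022e+7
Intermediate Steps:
V(S) = S*(5 + S)
b(D) = 1/25
(b(57) + 4647)*(1689 + V(42)) = (1/25 + 4647)*(1689 + 42*(5 + 42)) = 116176*(1689 + 42*47)/25 = 116176*(1689 + 1974)/25 = (116176/25)*3663 = 425552688/25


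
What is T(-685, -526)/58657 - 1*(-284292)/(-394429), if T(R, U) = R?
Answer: -16945899709/23136021853 ≈ -0.73245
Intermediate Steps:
T(-685, -526)/58657 - 1*(-284292)/(-394429) = -685/58657 - 1*(-284292)/(-394429) = -685*1/58657 + 284292*(-1/394429) = -685/58657 - 284292/394429 = -16945899709/23136021853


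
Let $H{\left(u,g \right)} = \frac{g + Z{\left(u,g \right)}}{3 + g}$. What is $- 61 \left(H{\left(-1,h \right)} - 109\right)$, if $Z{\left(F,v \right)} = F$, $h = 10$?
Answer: $\frac{85888}{13} \approx 6606.8$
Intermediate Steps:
$H{\left(u,g \right)} = \frac{g + u}{3 + g}$
$- 61 \left(H{\left(-1,h \right)} - 109\right) = - 61 \left(\frac{10 - 1}{3 + 10} - 109\right) = - 61 \left(\frac{1}{13} \cdot 9 - 109\right) = - 61 \left(\frac{9}{13} - 109\right) = \left(-61\right) \left(- \frac{1408}{13}\right) = \frac{85888}{13}$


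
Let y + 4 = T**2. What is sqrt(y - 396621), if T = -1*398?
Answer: 9*I*sqrt(2941) ≈ 488.08*I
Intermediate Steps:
T = -398
y = 158400 (y = -4 + (-398)**2 = -4 + 158404 = 158400)
sqrt(y - 396621) = sqrt(158400 - 396621) = sqrt(-238221) = 9*I*sqrt(2941)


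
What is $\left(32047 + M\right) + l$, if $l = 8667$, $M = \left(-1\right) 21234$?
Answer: $19480$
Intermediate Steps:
$M = -21234$
$\left(32047 + M\right) + l = \left(32047 - 21234\right) + 8667 = 10813 + 8667 = 19480$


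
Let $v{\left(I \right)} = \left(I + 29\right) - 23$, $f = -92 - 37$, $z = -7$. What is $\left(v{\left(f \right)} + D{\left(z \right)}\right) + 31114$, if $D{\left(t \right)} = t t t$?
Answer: $30648$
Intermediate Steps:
$f = -129$
$D{\left(t \right)} = t^{3}$ ($D{\left(t \right)} = t^{2} t = t^{3}$)
$v{\left(I \right)} = 6 + I$ ($v{\left(I \right)} = \left(29 + I\right) - 23 = 6 + I$)
$\left(v{\left(f \right)} + D{\left(z \right)}\right) + 31114 = \left(\left(6 - 129\right) + \left(-7\right)^{3}\right) + 31114 = \left(-123 - 343\right) + 31114 = -466 + 31114 = 30648$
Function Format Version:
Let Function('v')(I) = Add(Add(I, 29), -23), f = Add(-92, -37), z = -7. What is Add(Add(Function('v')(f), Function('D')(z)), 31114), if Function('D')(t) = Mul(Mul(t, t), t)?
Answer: 30648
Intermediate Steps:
f = -129
Function('D')(t) = Pow(t, 3) (Function('D')(t) = Mul(Pow(t, 2), t) = Pow(t, 3))
Function('v')(I) = Add(6, I) (Function('v')(I) = Add(Add(29, I), -23) = Add(6, I))
Add(Add(Function('v')(f), Function('D')(z)), 31114) = Add(Add(Add(6, -129), Pow(-7, 3)), 31114) = Add(Add(-123, -343), 31114) = Add(-466, 31114) = 30648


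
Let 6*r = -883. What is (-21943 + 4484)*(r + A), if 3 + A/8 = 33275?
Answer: -27867584407/6 ≈ -4.6446e+9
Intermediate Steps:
A = 266176 (A = -24 + 8*33275 = -24 + 266200 = 266176)
r = -883/6 (r = (⅙)*(-883) = -883/6 ≈ -147.17)
(-21943 + 4484)*(r + A) = (-21943 + 4484)*(-883/6 + 266176) = -17459*1596173/6 = -27867584407/6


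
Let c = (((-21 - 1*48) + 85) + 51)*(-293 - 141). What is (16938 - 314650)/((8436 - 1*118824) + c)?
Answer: 148856/69733 ≈ 2.1347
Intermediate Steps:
c = -29078 (c = (((-21 - 48) + 85) + 51)*(-434) = ((-69 + 85) + 51)*(-434) = (16 + 51)*(-434) = 67*(-434) = -29078)
(16938 - 314650)/((8436 - 1*118824) + c) = (16938 - 314650)/((8436 - 1*118824) - 29078) = -297712/((8436 - 118824) - 29078) = -297712/(-110388 - 29078) = -297712/(-139466) = -297712*(-1/139466) = 148856/69733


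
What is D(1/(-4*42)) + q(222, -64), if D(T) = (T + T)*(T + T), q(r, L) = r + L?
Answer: 1114849/7056 ≈ 158.00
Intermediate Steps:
q(r, L) = L + r
D(T) = 4*T² (D(T) = (2*T)*(2*T) = 4*T²)
D(1/(-4*42)) + q(222, -64) = 4*(1/(-4*42))² + (-64 + 222) = 4*(1/(-168))² + 158 = 4*(-1/168)² + 158 = 4*(1/28224) + 158 = 1/7056 + 158 = 1114849/7056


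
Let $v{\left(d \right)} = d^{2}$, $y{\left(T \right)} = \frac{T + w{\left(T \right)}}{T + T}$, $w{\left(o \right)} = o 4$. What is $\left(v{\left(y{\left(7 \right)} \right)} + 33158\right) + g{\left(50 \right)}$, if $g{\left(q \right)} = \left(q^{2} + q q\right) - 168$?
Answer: $\frac{151985}{4} \approx 37996.0$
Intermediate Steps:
$w{\left(o \right)} = 4 o$
$g{\left(q \right)} = -168 + 2 q^{2}$ ($g{\left(q \right)} = \left(q^{2} + q^{2}\right) - 168 = 2 q^{2} - 168 = -168 + 2 q^{2}$)
$y{\left(T \right)} = \frac{5}{2}$ ($y{\left(T \right)} = \frac{T + 4 T}{T + T} = \frac{5 T}{2 T} = 5 T \frac{1}{2 T} = \frac{5}{2}$)
$\left(v{\left(y{\left(7 \right)} \right)} + 33158\right) + g{\left(50 \right)} = \left(\left(\frac{5}{2}\right)^{2} + 33158\right) - \left(168 - 2 \cdot 50^{2}\right) = \left(\frac{25}{4} + 33158\right) + \left(-168 + 2 \cdot 2500\right) = \frac{132657}{4} + \left(-168 + 5000\right) = \frac{132657}{4} + 4832 = \frac{151985}{4}$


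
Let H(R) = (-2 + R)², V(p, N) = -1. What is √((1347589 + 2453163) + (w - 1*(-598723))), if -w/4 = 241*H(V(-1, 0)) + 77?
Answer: √4390491 ≈ 2095.4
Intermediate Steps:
w = -8984 (w = -4*(241*(-2 - 1)² + 77) = -4*(241*(-3)² + 77) = -4*(241*9 + 77) = -4*(2169 + 77) = -4*2246 = -8984)
√((1347589 + 2453163) + (w - 1*(-598723))) = √((1347589 + 2453163) + (-8984 - 1*(-598723))) = √(3800752 + (-8984 + 598723)) = √(3800752 + 589739) = √4390491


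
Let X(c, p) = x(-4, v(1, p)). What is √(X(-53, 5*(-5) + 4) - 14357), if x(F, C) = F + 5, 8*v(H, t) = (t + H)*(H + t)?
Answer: 2*I*√3589 ≈ 119.82*I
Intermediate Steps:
v(H, t) = (H + t)²/8 (v(H, t) = ((t + H)*(H + t))/8 = ((H + t)*(H + t))/8 = (H + t)²/8)
x(F, C) = 5 + F
X(c, p) = 1 (X(c, p) = 5 - 4 = 1)
√(X(-53, 5*(-5) + 4) - 14357) = √(1 - 14357) = √(-14356) = 2*I*√3589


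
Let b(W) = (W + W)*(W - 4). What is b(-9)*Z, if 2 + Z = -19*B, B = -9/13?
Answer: 2610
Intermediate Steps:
b(W) = 2*W*(-4 + W) (b(W) = (2*W)*(-4 + W) = 2*W*(-4 + W))
B = -9/13 (B = -9*1/13 = -9/13 ≈ -0.69231)
Z = 145/13 (Z = -2 - 19*(-9/13) = -2 + 171/13 = 145/13 ≈ 11.154)
b(-9)*Z = (2*(-9)*(-4 - 9))*(145/13) = (2*(-9)*(-13))*(145/13) = 234*(145/13) = 2610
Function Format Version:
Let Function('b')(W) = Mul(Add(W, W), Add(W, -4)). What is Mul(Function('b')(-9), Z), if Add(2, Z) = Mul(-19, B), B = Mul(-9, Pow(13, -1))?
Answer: 2610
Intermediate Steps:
Function('b')(W) = Mul(2, W, Add(-4, W)) (Function('b')(W) = Mul(Mul(2, W), Add(-4, W)) = Mul(2, W, Add(-4, W)))
B = Rational(-9, 13) (B = Mul(-9, Rational(1, 13)) = Rational(-9, 13) ≈ -0.69231)
Z = Rational(145, 13) (Z = Add(-2, Mul(-19, Rational(-9, 13))) = Add(-2, Rational(171, 13)) = Rational(145, 13) ≈ 11.154)
Mul(Function('b')(-9), Z) = Mul(Mul(2, -9, Add(-4, -9)), Rational(145, 13)) = Mul(Mul(2, -9, -13), Rational(145, 13)) = Mul(234, Rational(145, 13)) = 2610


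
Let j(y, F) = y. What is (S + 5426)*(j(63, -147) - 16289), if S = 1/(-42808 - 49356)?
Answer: -4057164154519/46082 ≈ -8.8042e+7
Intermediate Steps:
S = -1/92164 (S = 1/(-92164) = -1/92164 ≈ -1.0850e-5)
(S + 5426)*(j(63, -147) - 16289) = (-1/92164 + 5426)*(63 - 16289) = (500081863/92164)*(-16226) = -4057164154519/46082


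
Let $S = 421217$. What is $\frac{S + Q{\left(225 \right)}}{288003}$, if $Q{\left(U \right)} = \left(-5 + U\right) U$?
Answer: $\frac{470717}{288003} \approx 1.6344$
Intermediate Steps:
$Q{\left(U \right)} = U \left(-5 + U\right)$
$\frac{S + Q{\left(225 \right)}}{288003} = \frac{421217 + 225 \left(-5 + 225\right)}{288003} = \left(421217 + 225 \cdot 220\right) \frac{1}{288003} = \left(421217 + 49500\right) \frac{1}{288003} = 470717 \cdot \frac{1}{288003} = \frac{470717}{288003}$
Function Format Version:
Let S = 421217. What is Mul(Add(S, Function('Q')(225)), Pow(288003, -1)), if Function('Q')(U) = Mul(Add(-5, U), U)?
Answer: Rational(470717, 288003) ≈ 1.6344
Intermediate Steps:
Function('Q')(U) = Mul(U, Add(-5, U))
Mul(Add(S, Function('Q')(225)), Pow(288003, -1)) = Mul(Add(421217, Mul(225, Add(-5, 225))), Pow(288003, -1)) = Mul(Add(421217, Mul(225, 220)), Rational(1, 288003)) = Mul(Add(421217, 49500), Rational(1, 288003)) = Mul(470717, Rational(1, 288003)) = Rational(470717, 288003)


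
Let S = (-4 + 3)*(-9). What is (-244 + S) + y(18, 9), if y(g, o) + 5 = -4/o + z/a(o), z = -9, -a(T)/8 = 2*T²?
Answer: -3847/16 ≈ -240.44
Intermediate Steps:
a(T) = -16*T²
y(g, o) = -5 - 4/o + 9/(16*o²) (y(g, o) = -5 + (-4/o - 9*(-1/(16*o²))) = -5 + (-4/o - (-9)/(16*o²)) = -5 + (-4/o + 9/(16*o²)) = -5 - 4/o + 9/(16*o²))
S = 9 (S = -1*(-9) = 9)
(-244 + S) + y(18, 9) = (-244 + 9) + (-5 - 4/9 + (9/16)/9²) = -235 + (-5 - 4*⅑ + (9/16)*(1/81)) = -235 + (-5 - 4/9 + 1/144) = -235 - 87/16 = -3847/16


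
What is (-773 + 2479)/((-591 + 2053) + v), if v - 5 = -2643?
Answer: -853/588 ≈ -1.4507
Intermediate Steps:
v = -2638 (v = 5 - 2643 = -2638)
(-773 + 2479)/((-591 + 2053) + v) = (-773 + 2479)/((-591 + 2053) - 2638) = 1706/(1462 - 2638) = 1706/(-1176) = 1706*(-1/1176) = -853/588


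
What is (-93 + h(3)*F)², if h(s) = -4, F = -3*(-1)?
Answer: 11025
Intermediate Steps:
F = 3
(-93 + h(3)*F)² = (-93 - 4*3)² = (-93 - 12)² = (-105)² = 11025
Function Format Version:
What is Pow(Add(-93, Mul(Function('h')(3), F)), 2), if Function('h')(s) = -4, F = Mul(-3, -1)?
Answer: 11025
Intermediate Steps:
F = 3
Pow(Add(-93, Mul(Function('h')(3), F)), 2) = Pow(Add(-93, Mul(-4, 3)), 2) = Pow(Add(-93, -12), 2) = Pow(-105, 2) = 11025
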